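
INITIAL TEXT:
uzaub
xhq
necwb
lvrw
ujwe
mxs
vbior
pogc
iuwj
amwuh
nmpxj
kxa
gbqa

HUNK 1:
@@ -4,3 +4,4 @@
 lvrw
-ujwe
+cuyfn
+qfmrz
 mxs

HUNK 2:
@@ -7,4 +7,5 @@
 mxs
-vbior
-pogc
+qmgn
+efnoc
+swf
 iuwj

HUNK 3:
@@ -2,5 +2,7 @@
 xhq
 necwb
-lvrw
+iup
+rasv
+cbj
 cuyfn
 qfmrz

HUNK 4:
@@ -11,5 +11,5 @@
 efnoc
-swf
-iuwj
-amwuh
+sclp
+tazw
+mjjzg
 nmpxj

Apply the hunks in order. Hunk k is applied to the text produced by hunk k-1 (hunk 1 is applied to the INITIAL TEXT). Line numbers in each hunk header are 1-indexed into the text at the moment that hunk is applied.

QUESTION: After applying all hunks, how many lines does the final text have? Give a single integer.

Hunk 1: at line 4 remove [ujwe] add [cuyfn,qfmrz] -> 14 lines: uzaub xhq necwb lvrw cuyfn qfmrz mxs vbior pogc iuwj amwuh nmpxj kxa gbqa
Hunk 2: at line 7 remove [vbior,pogc] add [qmgn,efnoc,swf] -> 15 lines: uzaub xhq necwb lvrw cuyfn qfmrz mxs qmgn efnoc swf iuwj amwuh nmpxj kxa gbqa
Hunk 3: at line 2 remove [lvrw] add [iup,rasv,cbj] -> 17 lines: uzaub xhq necwb iup rasv cbj cuyfn qfmrz mxs qmgn efnoc swf iuwj amwuh nmpxj kxa gbqa
Hunk 4: at line 11 remove [swf,iuwj,amwuh] add [sclp,tazw,mjjzg] -> 17 lines: uzaub xhq necwb iup rasv cbj cuyfn qfmrz mxs qmgn efnoc sclp tazw mjjzg nmpxj kxa gbqa
Final line count: 17

Answer: 17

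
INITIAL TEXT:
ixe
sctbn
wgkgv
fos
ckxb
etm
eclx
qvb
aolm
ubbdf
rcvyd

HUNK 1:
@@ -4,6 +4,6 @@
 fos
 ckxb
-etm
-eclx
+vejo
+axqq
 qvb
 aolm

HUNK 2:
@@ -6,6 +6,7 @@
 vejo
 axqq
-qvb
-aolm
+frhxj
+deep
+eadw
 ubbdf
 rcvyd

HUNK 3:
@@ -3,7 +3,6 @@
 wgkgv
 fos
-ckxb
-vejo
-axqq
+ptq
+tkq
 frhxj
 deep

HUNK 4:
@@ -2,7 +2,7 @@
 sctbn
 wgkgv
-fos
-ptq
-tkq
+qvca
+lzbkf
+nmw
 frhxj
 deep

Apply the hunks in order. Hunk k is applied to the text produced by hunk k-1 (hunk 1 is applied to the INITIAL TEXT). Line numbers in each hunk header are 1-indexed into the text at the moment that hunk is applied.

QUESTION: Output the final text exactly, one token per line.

Answer: ixe
sctbn
wgkgv
qvca
lzbkf
nmw
frhxj
deep
eadw
ubbdf
rcvyd

Derivation:
Hunk 1: at line 4 remove [etm,eclx] add [vejo,axqq] -> 11 lines: ixe sctbn wgkgv fos ckxb vejo axqq qvb aolm ubbdf rcvyd
Hunk 2: at line 6 remove [qvb,aolm] add [frhxj,deep,eadw] -> 12 lines: ixe sctbn wgkgv fos ckxb vejo axqq frhxj deep eadw ubbdf rcvyd
Hunk 3: at line 3 remove [ckxb,vejo,axqq] add [ptq,tkq] -> 11 lines: ixe sctbn wgkgv fos ptq tkq frhxj deep eadw ubbdf rcvyd
Hunk 4: at line 2 remove [fos,ptq,tkq] add [qvca,lzbkf,nmw] -> 11 lines: ixe sctbn wgkgv qvca lzbkf nmw frhxj deep eadw ubbdf rcvyd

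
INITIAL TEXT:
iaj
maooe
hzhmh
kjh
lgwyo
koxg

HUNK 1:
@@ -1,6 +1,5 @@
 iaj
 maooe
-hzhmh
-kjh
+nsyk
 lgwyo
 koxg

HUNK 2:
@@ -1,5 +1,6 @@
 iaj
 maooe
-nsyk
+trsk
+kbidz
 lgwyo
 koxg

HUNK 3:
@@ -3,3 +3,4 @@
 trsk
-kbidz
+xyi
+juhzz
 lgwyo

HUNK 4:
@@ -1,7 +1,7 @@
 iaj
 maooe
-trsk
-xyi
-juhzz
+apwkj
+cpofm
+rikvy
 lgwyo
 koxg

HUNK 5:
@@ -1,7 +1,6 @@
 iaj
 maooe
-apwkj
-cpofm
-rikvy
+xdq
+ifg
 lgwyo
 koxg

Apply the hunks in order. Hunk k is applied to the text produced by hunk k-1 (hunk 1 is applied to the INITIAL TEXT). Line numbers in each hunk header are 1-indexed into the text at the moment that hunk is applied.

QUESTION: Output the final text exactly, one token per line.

Hunk 1: at line 1 remove [hzhmh,kjh] add [nsyk] -> 5 lines: iaj maooe nsyk lgwyo koxg
Hunk 2: at line 1 remove [nsyk] add [trsk,kbidz] -> 6 lines: iaj maooe trsk kbidz lgwyo koxg
Hunk 3: at line 3 remove [kbidz] add [xyi,juhzz] -> 7 lines: iaj maooe trsk xyi juhzz lgwyo koxg
Hunk 4: at line 1 remove [trsk,xyi,juhzz] add [apwkj,cpofm,rikvy] -> 7 lines: iaj maooe apwkj cpofm rikvy lgwyo koxg
Hunk 5: at line 1 remove [apwkj,cpofm,rikvy] add [xdq,ifg] -> 6 lines: iaj maooe xdq ifg lgwyo koxg

Answer: iaj
maooe
xdq
ifg
lgwyo
koxg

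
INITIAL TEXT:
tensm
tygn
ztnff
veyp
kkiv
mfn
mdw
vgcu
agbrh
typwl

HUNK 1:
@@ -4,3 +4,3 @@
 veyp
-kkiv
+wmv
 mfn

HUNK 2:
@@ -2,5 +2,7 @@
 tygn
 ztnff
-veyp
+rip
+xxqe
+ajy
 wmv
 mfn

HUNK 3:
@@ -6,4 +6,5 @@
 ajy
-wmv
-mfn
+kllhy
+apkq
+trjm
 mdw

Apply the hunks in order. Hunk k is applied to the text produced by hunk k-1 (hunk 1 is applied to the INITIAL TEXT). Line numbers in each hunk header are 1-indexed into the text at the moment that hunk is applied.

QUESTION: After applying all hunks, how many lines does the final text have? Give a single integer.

Answer: 13

Derivation:
Hunk 1: at line 4 remove [kkiv] add [wmv] -> 10 lines: tensm tygn ztnff veyp wmv mfn mdw vgcu agbrh typwl
Hunk 2: at line 2 remove [veyp] add [rip,xxqe,ajy] -> 12 lines: tensm tygn ztnff rip xxqe ajy wmv mfn mdw vgcu agbrh typwl
Hunk 3: at line 6 remove [wmv,mfn] add [kllhy,apkq,trjm] -> 13 lines: tensm tygn ztnff rip xxqe ajy kllhy apkq trjm mdw vgcu agbrh typwl
Final line count: 13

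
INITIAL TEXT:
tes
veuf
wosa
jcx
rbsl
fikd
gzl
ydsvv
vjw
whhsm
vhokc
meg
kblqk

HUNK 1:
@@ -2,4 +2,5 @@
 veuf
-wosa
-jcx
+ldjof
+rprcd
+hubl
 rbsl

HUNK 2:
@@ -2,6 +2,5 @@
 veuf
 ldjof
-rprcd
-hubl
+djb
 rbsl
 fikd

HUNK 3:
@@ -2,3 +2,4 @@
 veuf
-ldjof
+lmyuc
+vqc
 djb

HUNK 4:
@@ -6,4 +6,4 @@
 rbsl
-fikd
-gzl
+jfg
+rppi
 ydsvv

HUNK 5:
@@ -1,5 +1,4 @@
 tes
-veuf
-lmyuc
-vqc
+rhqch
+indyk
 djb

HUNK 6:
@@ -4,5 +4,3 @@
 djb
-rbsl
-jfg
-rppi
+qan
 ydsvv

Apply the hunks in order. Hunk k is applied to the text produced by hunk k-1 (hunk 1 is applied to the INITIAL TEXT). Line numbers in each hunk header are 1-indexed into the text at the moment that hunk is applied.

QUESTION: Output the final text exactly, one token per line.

Answer: tes
rhqch
indyk
djb
qan
ydsvv
vjw
whhsm
vhokc
meg
kblqk

Derivation:
Hunk 1: at line 2 remove [wosa,jcx] add [ldjof,rprcd,hubl] -> 14 lines: tes veuf ldjof rprcd hubl rbsl fikd gzl ydsvv vjw whhsm vhokc meg kblqk
Hunk 2: at line 2 remove [rprcd,hubl] add [djb] -> 13 lines: tes veuf ldjof djb rbsl fikd gzl ydsvv vjw whhsm vhokc meg kblqk
Hunk 3: at line 2 remove [ldjof] add [lmyuc,vqc] -> 14 lines: tes veuf lmyuc vqc djb rbsl fikd gzl ydsvv vjw whhsm vhokc meg kblqk
Hunk 4: at line 6 remove [fikd,gzl] add [jfg,rppi] -> 14 lines: tes veuf lmyuc vqc djb rbsl jfg rppi ydsvv vjw whhsm vhokc meg kblqk
Hunk 5: at line 1 remove [veuf,lmyuc,vqc] add [rhqch,indyk] -> 13 lines: tes rhqch indyk djb rbsl jfg rppi ydsvv vjw whhsm vhokc meg kblqk
Hunk 6: at line 4 remove [rbsl,jfg,rppi] add [qan] -> 11 lines: tes rhqch indyk djb qan ydsvv vjw whhsm vhokc meg kblqk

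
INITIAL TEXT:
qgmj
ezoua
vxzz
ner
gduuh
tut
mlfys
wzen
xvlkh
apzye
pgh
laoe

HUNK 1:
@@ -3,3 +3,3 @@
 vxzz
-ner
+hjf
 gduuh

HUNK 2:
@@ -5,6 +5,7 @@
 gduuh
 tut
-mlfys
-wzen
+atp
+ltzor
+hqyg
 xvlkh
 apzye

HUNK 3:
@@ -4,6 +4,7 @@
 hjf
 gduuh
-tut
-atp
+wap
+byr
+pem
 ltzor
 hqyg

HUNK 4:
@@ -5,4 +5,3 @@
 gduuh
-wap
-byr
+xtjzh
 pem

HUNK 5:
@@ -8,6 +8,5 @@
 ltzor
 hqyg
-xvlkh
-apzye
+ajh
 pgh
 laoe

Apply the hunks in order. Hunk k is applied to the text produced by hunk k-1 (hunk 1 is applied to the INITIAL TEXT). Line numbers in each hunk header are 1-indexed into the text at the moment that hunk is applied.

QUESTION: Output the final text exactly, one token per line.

Answer: qgmj
ezoua
vxzz
hjf
gduuh
xtjzh
pem
ltzor
hqyg
ajh
pgh
laoe

Derivation:
Hunk 1: at line 3 remove [ner] add [hjf] -> 12 lines: qgmj ezoua vxzz hjf gduuh tut mlfys wzen xvlkh apzye pgh laoe
Hunk 2: at line 5 remove [mlfys,wzen] add [atp,ltzor,hqyg] -> 13 lines: qgmj ezoua vxzz hjf gduuh tut atp ltzor hqyg xvlkh apzye pgh laoe
Hunk 3: at line 4 remove [tut,atp] add [wap,byr,pem] -> 14 lines: qgmj ezoua vxzz hjf gduuh wap byr pem ltzor hqyg xvlkh apzye pgh laoe
Hunk 4: at line 5 remove [wap,byr] add [xtjzh] -> 13 lines: qgmj ezoua vxzz hjf gduuh xtjzh pem ltzor hqyg xvlkh apzye pgh laoe
Hunk 5: at line 8 remove [xvlkh,apzye] add [ajh] -> 12 lines: qgmj ezoua vxzz hjf gduuh xtjzh pem ltzor hqyg ajh pgh laoe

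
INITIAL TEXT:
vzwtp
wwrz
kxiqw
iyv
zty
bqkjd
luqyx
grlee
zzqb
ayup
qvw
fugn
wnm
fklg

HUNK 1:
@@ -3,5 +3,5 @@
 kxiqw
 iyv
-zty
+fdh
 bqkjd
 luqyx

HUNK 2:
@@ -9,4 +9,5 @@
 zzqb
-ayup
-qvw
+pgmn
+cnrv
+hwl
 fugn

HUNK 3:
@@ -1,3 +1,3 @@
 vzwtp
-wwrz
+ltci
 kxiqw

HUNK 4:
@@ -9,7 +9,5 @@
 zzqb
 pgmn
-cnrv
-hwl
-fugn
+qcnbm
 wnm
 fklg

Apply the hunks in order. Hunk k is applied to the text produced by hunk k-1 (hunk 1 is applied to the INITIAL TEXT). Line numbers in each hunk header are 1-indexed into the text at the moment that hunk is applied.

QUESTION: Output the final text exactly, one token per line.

Hunk 1: at line 3 remove [zty] add [fdh] -> 14 lines: vzwtp wwrz kxiqw iyv fdh bqkjd luqyx grlee zzqb ayup qvw fugn wnm fklg
Hunk 2: at line 9 remove [ayup,qvw] add [pgmn,cnrv,hwl] -> 15 lines: vzwtp wwrz kxiqw iyv fdh bqkjd luqyx grlee zzqb pgmn cnrv hwl fugn wnm fklg
Hunk 3: at line 1 remove [wwrz] add [ltci] -> 15 lines: vzwtp ltci kxiqw iyv fdh bqkjd luqyx grlee zzqb pgmn cnrv hwl fugn wnm fklg
Hunk 4: at line 9 remove [cnrv,hwl,fugn] add [qcnbm] -> 13 lines: vzwtp ltci kxiqw iyv fdh bqkjd luqyx grlee zzqb pgmn qcnbm wnm fklg

Answer: vzwtp
ltci
kxiqw
iyv
fdh
bqkjd
luqyx
grlee
zzqb
pgmn
qcnbm
wnm
fklg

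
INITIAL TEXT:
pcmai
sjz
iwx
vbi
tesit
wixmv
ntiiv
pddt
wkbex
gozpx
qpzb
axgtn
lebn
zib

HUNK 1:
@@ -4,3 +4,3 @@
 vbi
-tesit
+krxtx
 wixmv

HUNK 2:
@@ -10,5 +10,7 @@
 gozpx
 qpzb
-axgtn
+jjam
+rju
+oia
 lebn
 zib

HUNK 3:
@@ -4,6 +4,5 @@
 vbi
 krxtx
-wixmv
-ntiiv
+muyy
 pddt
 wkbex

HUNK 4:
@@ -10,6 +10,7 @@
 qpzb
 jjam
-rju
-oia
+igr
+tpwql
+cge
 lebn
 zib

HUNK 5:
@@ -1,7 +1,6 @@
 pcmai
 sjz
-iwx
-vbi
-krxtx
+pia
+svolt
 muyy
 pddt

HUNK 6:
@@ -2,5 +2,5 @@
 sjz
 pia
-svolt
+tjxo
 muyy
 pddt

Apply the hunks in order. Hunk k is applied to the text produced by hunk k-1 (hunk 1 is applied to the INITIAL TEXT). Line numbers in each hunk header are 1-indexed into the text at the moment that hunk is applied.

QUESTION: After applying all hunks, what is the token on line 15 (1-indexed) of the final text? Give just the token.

Answer: zib

Derivation:
Hunk 1: at line 4 remove [tesit] add [krxtx] -> 14 lines: pcmai sjz iwx vbi krxtx wixmv ntiiv pddt wkbex gozpx qpzb axgtn lebn zib
Hunk 2: at line 10 remove [axgtn] add [jjam,rju,oia] -> 16 lines: pcmai sjz iwx vbi krxtx wixmv ntiiv pddt wkbex gozpx qpzb jjam rju oia lebn zib
Hunk 3: at line 4 remove [wixmv,ntiiv] add [muyy] -> 15 lines: pcmai sjz iwx vbi krxtx muyy pddt wkbex gozpx qpzb jjam rju oia lebn zib
Hunk 4: at line 10 remove [rju,oia] add [igr,tpwql,cge] -> 16 lines: pcmai sjz iwx vbi krxtx muyy pddt wkbex gozpx qpzb jjam igr tpwql cge lebn zib
Hunk 5: at line 1 remove [iwx,vbi,krxtx] add [pia,svolt] -> 15 lines: pcmai sjz pia svolt muyy pddt wkbex gozpx qpzb jjam igr tpwql cge lebn zib
Hunk 6: at line 2 remove [svolt] add [tjxo] -> 15 lines: pcmai sjz pia tjxo muyy pddt wkbex gozpx qpzb jjam igr tpwql cge lebn zib
Final line 15: zib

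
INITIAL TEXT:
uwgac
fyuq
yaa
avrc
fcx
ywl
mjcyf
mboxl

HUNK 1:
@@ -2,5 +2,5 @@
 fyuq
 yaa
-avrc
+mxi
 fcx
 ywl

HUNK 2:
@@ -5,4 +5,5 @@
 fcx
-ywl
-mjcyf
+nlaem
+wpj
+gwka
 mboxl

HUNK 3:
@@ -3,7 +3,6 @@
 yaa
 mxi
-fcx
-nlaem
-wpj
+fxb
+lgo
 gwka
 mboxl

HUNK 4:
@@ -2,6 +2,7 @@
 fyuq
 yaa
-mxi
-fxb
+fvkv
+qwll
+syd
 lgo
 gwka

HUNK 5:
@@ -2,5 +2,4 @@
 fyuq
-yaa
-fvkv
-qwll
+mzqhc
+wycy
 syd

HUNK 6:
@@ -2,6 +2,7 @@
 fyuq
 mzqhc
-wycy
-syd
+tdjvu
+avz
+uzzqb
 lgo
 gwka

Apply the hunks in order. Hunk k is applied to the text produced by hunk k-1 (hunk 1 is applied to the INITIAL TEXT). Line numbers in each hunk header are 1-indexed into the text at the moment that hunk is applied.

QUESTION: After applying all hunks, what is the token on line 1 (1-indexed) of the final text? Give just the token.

Answer: uwgac

Derivation:
Hunk 1: at line 2 remove [avrc] add [mxi] -> 8 lines: uwgac fyuq yaa mxi fcx ywl mjcyf mboxl
Hunk 2: at line 5 remove [ywl,mjcyf] add [nlaem,wpj,gwka] -> 9 lines: uwgac fyuq yaa mxi fcx nlaem wpj gwka mboxl
Hunk 3: at line 3 remove [fcx,nlaem,wpj] add [fxb,lgo] -> 8 lines: uwgac fyuq yaa mxi fxb lgo gwka mboxl
Hunk 4: at line 2 remove [mxi,fxb] add [fvkv,qwll,syd] -> 9 lines: uwgac fyuq yaa fvkv qwll syd lgo gwka mboxl
Hunk 5: at line 2 remove [yaa,fvkv,qwll] add [mzqhc,wycy] -> 8 lines: uwgac fyuq mzqhc wycy syd lgo gwka mboxl
Hunk 6: at line 2 remove [wycy,syd] add [tdjvu,avz,uzzqb] -> 9 lines: uwgac fyuq mzqhc tdjvu avz uzzqb lgo gwka mboxl
Final line 1: uwgac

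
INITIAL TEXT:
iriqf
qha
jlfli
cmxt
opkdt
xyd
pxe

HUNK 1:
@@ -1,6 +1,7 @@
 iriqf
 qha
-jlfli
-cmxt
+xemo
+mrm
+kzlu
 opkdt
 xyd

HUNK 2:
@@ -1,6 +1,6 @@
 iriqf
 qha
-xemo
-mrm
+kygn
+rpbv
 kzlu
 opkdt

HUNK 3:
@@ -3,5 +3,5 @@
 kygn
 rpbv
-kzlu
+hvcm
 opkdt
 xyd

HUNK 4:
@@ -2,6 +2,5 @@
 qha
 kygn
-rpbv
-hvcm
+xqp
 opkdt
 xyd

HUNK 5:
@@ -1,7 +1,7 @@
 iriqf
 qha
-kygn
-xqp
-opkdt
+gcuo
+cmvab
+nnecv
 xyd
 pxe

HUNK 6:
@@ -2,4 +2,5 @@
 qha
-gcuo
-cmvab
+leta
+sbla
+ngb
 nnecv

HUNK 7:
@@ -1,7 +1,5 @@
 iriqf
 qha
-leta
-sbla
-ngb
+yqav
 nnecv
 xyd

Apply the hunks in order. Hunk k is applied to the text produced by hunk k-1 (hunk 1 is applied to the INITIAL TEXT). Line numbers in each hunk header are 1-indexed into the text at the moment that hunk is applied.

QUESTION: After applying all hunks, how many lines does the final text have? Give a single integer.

Hunk 1: at line 1 remove [jlfli,cmxt] add [xemo,mrm,kzlu] -> 8 lines: iriqf qha xemo mrm kzlu opkdt xyd pxe
Hunk 2: at line 1 remove [xemo,mrm] add [kygn,rpbv] -> 8 lines: iriqf qha kygn rpbv kzlu opkdt xyd pxe
Hunk 3: at line 3 remove [kzlu] add [hvcm] -> 8 lines: iriqf qha kygn rpbv hvcm opkdt xyd pxe
Hunk 4: at line 2 remove [rpbv,hvcm] add [xqp] -> 7 lines: iriqf qha kygn xqp opkdt xyd pxe
Hunk 5: at line 1 remove [kygn,xqp,opkdt] add [gcuo,cmvab,nnecv] -> 7 lines: iriqf qha gcuo cmvab nnecv xyd pxe
Hunk 6: at line 2 remove [gcuo,cmvab] add [leta,sbla,ngb] -> 8 lines: iriqf qha leta sbla ngb nnecv xyd pxe
Hunk 7: at line 1 remove [leta,sbla,ngb] add [yqav] -> 6 lines: iriqf qha yqav nnecv xyd pxe
Final line count: 6

Answer: 6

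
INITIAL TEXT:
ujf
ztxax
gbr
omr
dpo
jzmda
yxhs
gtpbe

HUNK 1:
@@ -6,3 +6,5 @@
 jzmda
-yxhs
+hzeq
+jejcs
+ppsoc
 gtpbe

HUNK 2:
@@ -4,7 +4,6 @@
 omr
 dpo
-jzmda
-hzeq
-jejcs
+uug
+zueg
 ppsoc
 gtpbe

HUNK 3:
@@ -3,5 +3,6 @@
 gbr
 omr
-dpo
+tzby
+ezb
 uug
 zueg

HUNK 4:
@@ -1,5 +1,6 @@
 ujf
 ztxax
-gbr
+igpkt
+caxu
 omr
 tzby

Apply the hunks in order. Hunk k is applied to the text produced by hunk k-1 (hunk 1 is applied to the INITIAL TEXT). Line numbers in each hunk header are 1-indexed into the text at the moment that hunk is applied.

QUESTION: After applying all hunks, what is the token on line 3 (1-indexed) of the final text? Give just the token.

Answer: igpkt

Derivation:
Hunk 1: at line 6 remove [yxhs] add [hzeq,jejcs,ppsoc] -> 10 lines: ujf ztxax gbr omr dpo jzmda hzeq jejcs ppsoc gtpbe
Hunk 2: at line 4 remove [jzmda,hzeq,jejcs] add [uug,zueg] -> 9 lines: ujf ztxax gbr omr dpo uug zueg ppsoc gtpbe
Hunk 3: at line 3 remove [dpo] add [tzby,ezb] -> 10 lines: ujf ztxax gbr omr tzby ezb uug zueg ppsoc gtpbe
Hunk 4: at line 1 remove [gbr] add [igpkt,caxu] -> 11 lines: ujf ztxax igpkt caxu omr tzby ezb uug zueg ppsoc gtpbe
Final line 3: igpkt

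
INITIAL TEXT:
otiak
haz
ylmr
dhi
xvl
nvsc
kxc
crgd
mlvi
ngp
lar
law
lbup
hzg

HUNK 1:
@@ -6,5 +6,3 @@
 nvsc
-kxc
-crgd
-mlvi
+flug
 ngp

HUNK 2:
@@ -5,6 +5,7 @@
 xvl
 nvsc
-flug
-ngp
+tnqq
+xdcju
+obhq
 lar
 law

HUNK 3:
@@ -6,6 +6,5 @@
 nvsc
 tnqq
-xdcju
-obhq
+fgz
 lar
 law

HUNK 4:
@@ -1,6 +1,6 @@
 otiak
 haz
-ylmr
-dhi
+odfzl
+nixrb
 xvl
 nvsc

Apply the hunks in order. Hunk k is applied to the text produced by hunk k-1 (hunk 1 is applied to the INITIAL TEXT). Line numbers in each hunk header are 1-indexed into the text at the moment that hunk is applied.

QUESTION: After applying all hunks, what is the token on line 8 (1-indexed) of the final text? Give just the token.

Answer: fgz

Derivation:
Hunk 1: at line 6 remove [kxc,crgd,mlvi] add [flug] -> 12 lines: otiak haz ylmr dhi xvl nvsc flug ngp lar law lbup hzg
Hunk 2: at line 5 remove [flug,ngp] add [tnqq,xdcju,obhq] -> 13 lines: otiak haz ylmr dhi xvl nvsc tnqq xdcju obhq lar law lbup hzg
Hunk 3: at line 6 remove [xdcju,obhq] add [fgz] -> 12 lines: otiak haz ylmr dhi xvl nvsc tnqq fgz lar law lbup hzg
Hunk 4: at line 1 remove [ylmr,dhi] add [odfzl,nixrb] -> 12 lines: otiak haz odfzl nixrb xvl nvsc tnqq fgz lar law lbup hzg
Final line 8: fgz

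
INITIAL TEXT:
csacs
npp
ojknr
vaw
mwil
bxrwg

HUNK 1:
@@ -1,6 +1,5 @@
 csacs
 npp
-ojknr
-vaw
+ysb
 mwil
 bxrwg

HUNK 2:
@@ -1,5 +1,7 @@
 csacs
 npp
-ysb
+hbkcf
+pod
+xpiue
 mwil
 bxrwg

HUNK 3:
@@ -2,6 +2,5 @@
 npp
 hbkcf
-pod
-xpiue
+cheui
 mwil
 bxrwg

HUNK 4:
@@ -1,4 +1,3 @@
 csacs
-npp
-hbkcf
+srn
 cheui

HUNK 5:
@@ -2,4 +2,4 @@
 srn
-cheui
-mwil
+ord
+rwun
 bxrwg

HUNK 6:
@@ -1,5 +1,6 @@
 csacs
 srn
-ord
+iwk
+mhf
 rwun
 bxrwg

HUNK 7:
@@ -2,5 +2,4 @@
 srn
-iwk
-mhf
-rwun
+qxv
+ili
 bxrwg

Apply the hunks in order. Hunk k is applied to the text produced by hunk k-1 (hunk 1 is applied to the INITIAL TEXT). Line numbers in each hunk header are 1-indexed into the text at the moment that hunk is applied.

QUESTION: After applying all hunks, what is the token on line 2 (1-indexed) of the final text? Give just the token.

Answer: srn

Derivation:
Hunk 1: at line 1 remove [ojknr,vaw] add [ysb] -> 5 lines: csacs npp ysb mwil bxrwg
Hunk 2: at line 1 remove [ysb] add [hbkcf,pod,xpiue] -> 7 lines: csacs npp hbkcf pod xpiue mwil bxrwg
Hunk 3: at line 2 remove [pod,xpiue] add [cheui] -> 6 lines: csacs npp hbkcf cheui mwil bxrwg
Hunk 4: at line 1 remove [npp,hbkcf] add [srn] -> 5 lines: csacs srn cheui mwil bxrwg
Hunk 5: at line 2 remove [cheui,mwil] add [ord,rwun] -> 5 lines: csacs srn ord rwun bxrwg
Hunk 6: at line 1 remove [ord] add [iwk,mhf] -> 6 lines: csacs srn iwk mhf rwun bxrwg
Hunk 7: at line 2 remove [iwk,mhf,rwun] add [qxv,ili] -> 5 lines: csacs srn qxv ili bxrwg
Final line 2: srn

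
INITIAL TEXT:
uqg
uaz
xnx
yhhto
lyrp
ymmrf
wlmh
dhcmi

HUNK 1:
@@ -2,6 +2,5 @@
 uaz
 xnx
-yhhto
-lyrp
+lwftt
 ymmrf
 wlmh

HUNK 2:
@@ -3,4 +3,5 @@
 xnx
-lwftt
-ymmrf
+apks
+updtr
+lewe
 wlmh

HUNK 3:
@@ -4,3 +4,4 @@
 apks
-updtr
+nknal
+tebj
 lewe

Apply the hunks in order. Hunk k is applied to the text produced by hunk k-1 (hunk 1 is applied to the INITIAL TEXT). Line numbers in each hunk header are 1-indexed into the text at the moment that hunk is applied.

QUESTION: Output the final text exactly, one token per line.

Answer: uqg
uaz
xnx
apks
nknal
tebj
lewe
wlmh
dhcmi

Derivation:
Hunk 1: at line 2 remove [yhhto,lyrp] add [lwftt] -> 7 lines: uqg uaz xnx lwftt ymmrf wlmh dhcmi
Hunk 2: at line 3 remove [lwftt,ymmrf] add [apks,updtr,lewe] -> 8 lines: uqg uaz xnx apks updtr lewe wlmh dhcmi
Hunk 3: at line 4 remove [updtr] add [nknal,tebj] -> 9 lines: uqg uaz xnx apks nknal tebj lewe wlmh dhcmi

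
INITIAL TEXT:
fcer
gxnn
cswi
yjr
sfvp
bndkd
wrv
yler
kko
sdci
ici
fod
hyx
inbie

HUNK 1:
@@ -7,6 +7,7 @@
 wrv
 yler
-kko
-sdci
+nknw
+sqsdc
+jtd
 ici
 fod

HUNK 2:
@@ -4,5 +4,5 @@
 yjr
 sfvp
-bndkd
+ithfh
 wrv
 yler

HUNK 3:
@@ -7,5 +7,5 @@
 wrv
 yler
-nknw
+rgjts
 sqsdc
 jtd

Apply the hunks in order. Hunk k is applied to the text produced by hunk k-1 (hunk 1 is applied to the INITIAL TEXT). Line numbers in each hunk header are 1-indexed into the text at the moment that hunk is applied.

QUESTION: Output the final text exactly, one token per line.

Hunk 1: at line 7 remove [kko,sdci] add [nknw,sqsdc,jtd] -> 15 lines: fcer gxnn cswi yjr sfvp bndkd wrv yler nknw sqsdc jtd ici fod hyx inbie
Hunk 2: at line 4 remove [bndkd] add [ithfh] -> 15 lines: fcer gxnn cswi yjr sfvp ithfh wrv yler nknw sqsdc jtd ici fod hyx inbie
Hunk 3: at line 7 remove [nknw] add [rgjts] -> 15 lines: fcer gxnn cswi yjr sfvp ithfh wrv yler rgjts sqsdc jtd ici fod hyx inbie

Answer: fcer
gxnn
cswi
yjr
sfvp
ithfh
wrv
yler
rgjts
sqsdc
jtd
ici
fod
hyx
inbie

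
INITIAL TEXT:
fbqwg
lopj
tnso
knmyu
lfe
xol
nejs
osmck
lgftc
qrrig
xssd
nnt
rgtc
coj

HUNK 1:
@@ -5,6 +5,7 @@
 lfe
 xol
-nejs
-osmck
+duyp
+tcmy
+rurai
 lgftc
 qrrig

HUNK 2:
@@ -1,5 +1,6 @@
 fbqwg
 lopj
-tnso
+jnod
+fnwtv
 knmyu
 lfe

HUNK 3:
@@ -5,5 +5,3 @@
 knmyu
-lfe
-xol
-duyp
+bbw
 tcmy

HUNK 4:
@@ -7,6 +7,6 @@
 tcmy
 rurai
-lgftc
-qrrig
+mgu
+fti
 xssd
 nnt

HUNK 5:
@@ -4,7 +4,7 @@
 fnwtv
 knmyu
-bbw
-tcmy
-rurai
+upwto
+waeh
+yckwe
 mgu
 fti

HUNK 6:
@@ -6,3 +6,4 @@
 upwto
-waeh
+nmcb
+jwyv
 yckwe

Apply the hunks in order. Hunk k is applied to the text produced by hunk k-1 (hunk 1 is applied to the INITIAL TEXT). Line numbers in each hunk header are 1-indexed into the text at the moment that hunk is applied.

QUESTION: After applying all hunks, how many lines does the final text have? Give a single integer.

Answer: 15

Derivation:
Hunk 1: at line 5 remove [nejs,osmck] add [duyp,tcmy,rurai] -> 15 lines: fbqwg lopj tnso knmyu lfe xol duyp tcmy rurai lgftc qrrig xssd nnt rgtc coj
Hunk 2: at line 1 remove [tnso] add [jnod,fnwtv] -> 16 lines: fbqwg lopj jnod fnwtv knmyu lfe xol duyp tcmy rurai lgftc qrrig xssd nnt rgtc coj
Hunk 3: at line 5 remove [lfe,xol,duyp] add [bbw] -> 14 lines: fbqwg lopj jnod fnwtv knmyu bbw tcmy rurai lgftc qrrig xssd nnt rgtc coj
Hunk 4: at line 7 remove [lgftc,qrrig] add [mgu,fti] -> 14 lines: fbqwg lopj jnod fnwtv knmyu bbw tcmy rurai mgu fti xssd nnt rgtc coj
Hunk 5: at line 4 remove [bbw,tcmy,rurai] add [upwto,waeh,yckwe] -> 14 lines: fbqwg lopj jnod fnwtv knmyu upwto waeh yckwe mgu fti xssd nnt rgtc coj
Hunk 6: at line 6 remove [waeh] add [nmcb,jwyv] -> 15 lines: fbqwg lopj jnod fnwtv knmyu upwto nmcb jwyv yckwe mgu fti xssd nnt rgtc coj
Final line count: 15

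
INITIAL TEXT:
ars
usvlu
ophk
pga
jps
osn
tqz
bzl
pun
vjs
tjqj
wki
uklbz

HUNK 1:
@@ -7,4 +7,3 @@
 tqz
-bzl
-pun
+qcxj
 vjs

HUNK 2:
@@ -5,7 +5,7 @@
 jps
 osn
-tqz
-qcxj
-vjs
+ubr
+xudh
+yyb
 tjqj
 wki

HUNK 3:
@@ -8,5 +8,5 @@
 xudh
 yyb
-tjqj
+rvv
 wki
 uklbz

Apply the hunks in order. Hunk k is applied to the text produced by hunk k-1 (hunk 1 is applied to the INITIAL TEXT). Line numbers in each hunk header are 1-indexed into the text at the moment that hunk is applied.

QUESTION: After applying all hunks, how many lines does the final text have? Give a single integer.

Hunk 1: at line 7 remove [bzl,pun] add [qcxj] -> 12 lines: ars usvlu ophk pga jps osn tqz qcxj vjs tjqj wki uklbz
Hunk 2: at line 5 remove [tqz,qcxj,vjs] add [ubr,xudh,yyb] -> 12 lines: ars usvlu ophk pga jps osn ubr xudh yyb tjqj wki uklbz
Hunk 3: at line 8 remove [tjqj] add [rvv] -> 12 lines: ars usvlu ophk pga jps osn ubr xudh yyb rvv wki uklbz
Final line count: 12

Answer: 12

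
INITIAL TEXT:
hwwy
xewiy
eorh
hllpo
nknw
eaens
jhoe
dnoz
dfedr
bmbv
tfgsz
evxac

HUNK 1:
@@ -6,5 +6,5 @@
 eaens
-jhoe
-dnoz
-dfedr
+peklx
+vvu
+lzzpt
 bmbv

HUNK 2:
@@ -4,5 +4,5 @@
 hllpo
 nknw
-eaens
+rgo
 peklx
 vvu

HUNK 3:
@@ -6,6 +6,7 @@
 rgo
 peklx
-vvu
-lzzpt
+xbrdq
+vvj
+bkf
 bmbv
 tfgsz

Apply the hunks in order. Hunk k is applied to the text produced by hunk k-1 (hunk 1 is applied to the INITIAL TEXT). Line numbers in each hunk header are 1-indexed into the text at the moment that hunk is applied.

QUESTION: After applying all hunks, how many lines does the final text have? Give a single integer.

Answer: 13

Derivation:
Hunk 1: at line 6 remove [jhoe,dnoz,dfedr] add [peklx,vvu,lzzpt] -> 12 lines: hwwy xewiy eorh hllpo nknw eaens peklx vvu lzzpt bmbv tfgsz evxac
Hunk 2: at line 4 remove [eaens] add [rgo] -> 12 lines: hwwy xewiy eorh hllpo nknw rgo peklx vvu lzzpt bmbv tfgsz evxac
Hunk 3: at line 6 remove [vvu,lzzpt] add [xbrdq,vvj,bkf] -> 13 lines: hwwy xewiy eorh hllpo nknw rgo peklx xbrdq vvj bkf bmbv tfgsz evxac
Final line count: 13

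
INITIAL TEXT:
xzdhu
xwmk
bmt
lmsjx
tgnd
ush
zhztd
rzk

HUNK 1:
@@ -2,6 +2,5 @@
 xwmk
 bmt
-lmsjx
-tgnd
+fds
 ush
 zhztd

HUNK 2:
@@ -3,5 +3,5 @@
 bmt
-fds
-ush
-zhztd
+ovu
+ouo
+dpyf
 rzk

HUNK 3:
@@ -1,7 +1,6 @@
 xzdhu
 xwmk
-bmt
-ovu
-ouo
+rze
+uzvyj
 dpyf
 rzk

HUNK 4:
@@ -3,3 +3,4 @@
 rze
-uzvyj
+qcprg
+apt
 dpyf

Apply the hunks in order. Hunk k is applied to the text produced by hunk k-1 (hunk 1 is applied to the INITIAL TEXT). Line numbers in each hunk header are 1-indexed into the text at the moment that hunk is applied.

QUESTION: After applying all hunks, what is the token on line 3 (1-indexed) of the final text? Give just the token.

Answer: rze

Derivation:
Hunk 1: at line 2 remove [lmsjx,tgnd] add [fds] -> 7 lines: xzdhu xwmk bmt fds ush zhztd rzk
Hunk 2: at line 3 remove [fds,ush,zhztd] add [ovu,ouo,dpyf] -> 7 lines: xzdhu xwmk bmt ovu ouo dpyf rzk
Hunk 3: at line 1 remove [bmt,ovu,ouo] add [rze,uzvyj] -> 6 lines: xzdhu xwmk rze uzvyj dpyf rzk
Hunk 4: at line 3 remove [uzvyj] add [qcprg,apt] -> 7 lines: xzdhu xwmk rze qcprg apt dpyf rzk
Final line 3: rze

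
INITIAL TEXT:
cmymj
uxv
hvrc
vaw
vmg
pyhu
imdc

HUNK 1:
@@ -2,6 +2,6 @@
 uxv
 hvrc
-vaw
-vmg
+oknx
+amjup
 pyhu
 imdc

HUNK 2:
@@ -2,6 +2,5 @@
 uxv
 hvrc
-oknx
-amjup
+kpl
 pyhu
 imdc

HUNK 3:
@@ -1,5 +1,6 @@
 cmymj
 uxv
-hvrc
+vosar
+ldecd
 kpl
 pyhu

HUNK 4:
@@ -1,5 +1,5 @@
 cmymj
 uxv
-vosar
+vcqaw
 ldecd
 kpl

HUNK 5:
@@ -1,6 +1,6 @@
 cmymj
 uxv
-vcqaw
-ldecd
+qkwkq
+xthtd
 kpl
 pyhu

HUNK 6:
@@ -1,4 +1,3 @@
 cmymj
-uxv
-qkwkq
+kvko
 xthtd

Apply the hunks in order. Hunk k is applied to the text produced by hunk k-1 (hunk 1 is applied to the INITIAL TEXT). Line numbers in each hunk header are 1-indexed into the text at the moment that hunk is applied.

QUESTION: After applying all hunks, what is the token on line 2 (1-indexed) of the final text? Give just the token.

Answer: kvko

Derivation:
Hunk 1: at line 2 remove [vaw,vmg] add [oknx,amjup] -> 7 lines: cmymj uxv hvrc oknx amjup pyhu imdc
Hunk 2: at line 2 remove [oknx,amjup] add [kpl] -> 6 lines: cmymj uxv hvrc kpl pyhu imdc
Hunk 3: at line 1 remove [hvrc] add [vosar,ldecd] -> 7 lines: cmymj uxv vosar ldecd kpl pyhu imdc
Hunk 4: at line 1 remove [vosar] add [vcqaw] -> 7 lines: cmymj uxv vcqaw ldecd kpl pyhu imdc
Hunk 5: at line 1 remove [vcqaw,ldecd] add [qkwkq,xthtd] -> 7 lines: cmymj uxv qkwkq xthtd kpl pyhu imdc
Hunk 6: at line 1 remove [uxv,qkwkq] add [kvko] -> 6 lines: cmymj kvko xthtd kpl pyhu imdc
Final line 2: kvko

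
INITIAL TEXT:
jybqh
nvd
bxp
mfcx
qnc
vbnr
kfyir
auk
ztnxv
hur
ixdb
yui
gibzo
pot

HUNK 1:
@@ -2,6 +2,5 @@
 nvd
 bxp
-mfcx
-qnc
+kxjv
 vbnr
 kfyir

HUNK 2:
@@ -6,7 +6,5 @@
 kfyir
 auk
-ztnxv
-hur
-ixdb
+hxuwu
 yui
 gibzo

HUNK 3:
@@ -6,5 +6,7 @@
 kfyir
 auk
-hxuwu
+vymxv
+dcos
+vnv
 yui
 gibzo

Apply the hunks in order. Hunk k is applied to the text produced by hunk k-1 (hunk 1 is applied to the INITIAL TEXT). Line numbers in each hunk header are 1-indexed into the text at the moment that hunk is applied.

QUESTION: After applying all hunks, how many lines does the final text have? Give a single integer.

Hunk 1: at line 2 remove [mfcx,qnc] add [kxjv] -> 13 lines: jybqh nvd bxp kxjv vbnr kfyir auk ztnxv hur ixdb yui gibzo pot
Hunk 2: at line 6 remove [ztnxv,hur,ixdb] add [hxuwu] -> 11 lines: jybqh nvd bxp kxjv vbnr kfyir auk hxuwu yui gibzo pot
Hunk 3: at line 6 remove [hxuwu] add [vymxv,dcos,vnv] -> 13 lines: jybqh nvd bxp kxjv vbnr kfyir auk vymxv dcos vnv yui gibzo pot
Final line count: 13

Answer: 13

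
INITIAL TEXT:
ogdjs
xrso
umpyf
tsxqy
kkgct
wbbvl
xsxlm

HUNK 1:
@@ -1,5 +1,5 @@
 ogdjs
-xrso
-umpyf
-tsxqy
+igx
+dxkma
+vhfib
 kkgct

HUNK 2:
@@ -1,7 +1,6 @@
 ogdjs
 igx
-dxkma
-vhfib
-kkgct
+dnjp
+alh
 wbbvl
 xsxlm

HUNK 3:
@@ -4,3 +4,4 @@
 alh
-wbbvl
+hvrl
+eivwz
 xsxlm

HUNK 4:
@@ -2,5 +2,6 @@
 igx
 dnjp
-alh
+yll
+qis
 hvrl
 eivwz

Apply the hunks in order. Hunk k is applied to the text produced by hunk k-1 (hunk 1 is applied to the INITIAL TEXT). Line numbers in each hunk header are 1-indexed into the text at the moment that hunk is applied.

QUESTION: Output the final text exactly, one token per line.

Hunk 1: at line 1 remove [xrso,umpyf,tsxqy] add [igx,dxkma,vhfib] -> 7 lines: ogdjs igx dxkma vhfib kkgct wbbvl xsxlm
Hunk 2: at line 1 remove [dxkma,vhfib,kkgct] add [dnjp,alh] -> 6 lines: ogdjs igx dnjp alh wbbvl xsxlm
Hunk 3: at line 4 remove [wbbvl] add [hvrl,eivwz] -> 7 lines: ogdjs igx dnjp alh hvrl eivwz xsxlm
Hunk 4: at line 2 remove [alh] add [yll,qis] -> 8 lines: ogdjs igx dnjp yll qis hvrl eivwz xsxlm

Answer: ogdjs
igx
dnjp
yll
qis
hvrl
eivwz
xsxlm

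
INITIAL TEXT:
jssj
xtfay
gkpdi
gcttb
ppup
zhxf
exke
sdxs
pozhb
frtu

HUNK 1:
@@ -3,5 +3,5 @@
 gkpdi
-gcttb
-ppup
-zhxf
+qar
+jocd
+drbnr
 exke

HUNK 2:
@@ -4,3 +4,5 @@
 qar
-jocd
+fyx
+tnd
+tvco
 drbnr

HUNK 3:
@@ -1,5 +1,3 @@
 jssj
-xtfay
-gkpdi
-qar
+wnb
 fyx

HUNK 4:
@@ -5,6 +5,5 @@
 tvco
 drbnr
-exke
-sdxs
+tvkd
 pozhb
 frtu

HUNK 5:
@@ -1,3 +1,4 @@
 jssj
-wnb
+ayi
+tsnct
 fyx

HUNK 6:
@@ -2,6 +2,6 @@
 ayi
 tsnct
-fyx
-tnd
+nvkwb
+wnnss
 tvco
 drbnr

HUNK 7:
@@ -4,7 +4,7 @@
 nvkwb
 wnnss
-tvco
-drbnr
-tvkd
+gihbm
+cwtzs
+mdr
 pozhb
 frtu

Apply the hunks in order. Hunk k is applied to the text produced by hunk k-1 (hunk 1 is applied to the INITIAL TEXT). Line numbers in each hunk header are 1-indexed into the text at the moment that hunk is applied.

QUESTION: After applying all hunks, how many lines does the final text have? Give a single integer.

Hunk 1: at line 3 remove [gcttb,ppup,zhxf] add [qar,jocd,drbnr] -> 10 lines: jssj xtfay gkpdi qar jocd drbnr exke sdxs pozhb frtu
Hunk 2: at line 4 remove [jocd] add [fyx,tnd,tvco] -> 12 lines: jssj xtfay gkpdi qar fyx tnd tvco drbnr exke sdxs pozhb frtu
Hunk 3: at line 1 remove [xtfay,gkpdi,qar] add [wnb] -> 10 lines: jssj wnb fyx tnd tvco drbnr exke sdxs pozhb frtu
Hunk 4: at line 5 remove [exke,sdxs] add [tvkd] -> 9 lines: jssj wnb fyx tnd tvco drbnr tvkd pozhb frtu
Hunk 5: at line 1 remove [wnb] add [ayi,tsnct] -> 10 lines: jssj ayi tsnct fyx tnd tvco drbnr tvkd pozhb frtu
Hunk 6: at line 2 remove [fyx,tnd] add [nvkwb,wnnss] -> 10 lines: jssj ayi tsnct nvkwb wnnss tvco drbnr tvkd pozhb frtu
Hunk 7: at line 4 remove [tvco,drbnr,tvkd] add [gihbm,cwtzs,mdr] -> 10 lines: jssj ayi tsnct nvkwb wnnss gihbm cwtzs mdr pozhb frtu
Final line count: 10

Answer: 10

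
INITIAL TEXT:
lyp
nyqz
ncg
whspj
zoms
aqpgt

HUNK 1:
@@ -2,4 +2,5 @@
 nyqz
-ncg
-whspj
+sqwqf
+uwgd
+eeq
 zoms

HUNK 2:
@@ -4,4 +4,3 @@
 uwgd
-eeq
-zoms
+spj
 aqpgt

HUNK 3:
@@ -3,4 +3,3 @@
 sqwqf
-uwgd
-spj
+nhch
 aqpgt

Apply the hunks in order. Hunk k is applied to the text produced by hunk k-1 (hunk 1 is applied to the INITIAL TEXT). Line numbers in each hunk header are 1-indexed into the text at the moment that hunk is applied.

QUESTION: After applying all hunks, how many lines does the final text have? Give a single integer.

Hunk 1: at line 2 remove [ncg,whspj] add [sqwqf,uwgd,eeq] -> 7 lines: lyp nyqz sqwqf uwgd eeq zoms aqpgt
Hunk 2: at line 4 remove [eeq,zoms] add [spj] -> 6 lines: lyp nyqz sqwqf uwgd spj aqpgt
Hunk 3: at line 3 remove [uwgd,spj] add [nhch] -> 5 lines: lyp nyqz sqwqf nhch aqpgt
Final line count: 5

Answer: 5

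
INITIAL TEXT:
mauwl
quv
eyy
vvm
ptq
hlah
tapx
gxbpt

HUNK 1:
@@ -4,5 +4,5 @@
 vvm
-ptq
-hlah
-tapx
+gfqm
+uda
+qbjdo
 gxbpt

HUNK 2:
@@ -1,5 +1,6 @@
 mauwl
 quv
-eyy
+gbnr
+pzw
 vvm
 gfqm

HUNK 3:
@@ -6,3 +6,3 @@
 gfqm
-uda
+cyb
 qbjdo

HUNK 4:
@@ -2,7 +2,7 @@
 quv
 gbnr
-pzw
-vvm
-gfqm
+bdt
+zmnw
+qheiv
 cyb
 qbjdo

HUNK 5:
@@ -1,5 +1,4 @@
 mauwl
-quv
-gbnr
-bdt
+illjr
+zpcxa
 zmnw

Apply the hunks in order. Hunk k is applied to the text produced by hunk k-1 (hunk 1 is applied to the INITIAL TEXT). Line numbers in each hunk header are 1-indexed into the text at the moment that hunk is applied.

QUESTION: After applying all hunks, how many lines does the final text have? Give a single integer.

Hunk 1: at line 4 remove [ptq,hlah,tapx] add [gfqm,uda,qbjdo] -> 8 lines: mauwl quv eyy vvm gfqm uda qbjdo gxbpt
Hunk 2: at line 1 remove [eyy] add [gbnr,pzw] -> 9 lines: mauwl quv gbnr pzw vvm gfqm uda qbjdo gxbpt
Hunk 3: at line 6 remove [uda] add [cyb] -> 9 lines: mauwl quv gbnr pzw vvm gfqm cyb qbjdo gxbpt
Hunk 4: at line 2 remove [pzw,vvm,gfqm] add [bdt,zmnw,qheiv] -> 9 lines: mauwl quv gbnr bdt zmnw qheiv cyb qbjdo gxbpt
Hunk 5: at line 1 remove [quv,gbnr,bdt] add [illjr,zpcxa] -> 8 lines: mauwl illjr zpcxa zmnw qheiv cyb qbjdo gxbpt
Final line count: 8

Answer: 8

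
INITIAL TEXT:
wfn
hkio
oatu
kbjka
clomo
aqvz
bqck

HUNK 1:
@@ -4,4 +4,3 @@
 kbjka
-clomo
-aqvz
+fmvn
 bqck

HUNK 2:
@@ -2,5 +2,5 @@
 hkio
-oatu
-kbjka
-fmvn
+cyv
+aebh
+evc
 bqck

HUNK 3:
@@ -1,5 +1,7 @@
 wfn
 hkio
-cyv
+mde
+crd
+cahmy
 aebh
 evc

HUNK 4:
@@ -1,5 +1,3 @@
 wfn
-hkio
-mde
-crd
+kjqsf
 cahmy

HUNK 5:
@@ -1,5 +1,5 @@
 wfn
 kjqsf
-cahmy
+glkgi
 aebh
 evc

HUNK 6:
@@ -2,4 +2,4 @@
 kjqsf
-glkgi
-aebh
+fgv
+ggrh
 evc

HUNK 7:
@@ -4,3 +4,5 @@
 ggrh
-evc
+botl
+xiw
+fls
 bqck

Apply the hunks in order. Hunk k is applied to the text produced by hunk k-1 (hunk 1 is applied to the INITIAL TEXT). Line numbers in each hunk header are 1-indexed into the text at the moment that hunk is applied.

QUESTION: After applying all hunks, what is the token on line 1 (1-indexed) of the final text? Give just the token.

Answer: wfn

Derivation:
Hunk 1: at line 4 remove [clomo,aqvz] add [fmvn] -> 6 lines: wfn hkio oatu kbjka fmvn bqck
Hunk 2: at line 2 remove [oatu,kbjka,fmvn] add [cyv,aebh,evc] -> 6 lines: wfn hkio cyv aebh evc bqck
Hunk 3: at line 1 remove [cyv] add [mde,crd,cahmy] -> 8 lines: wfn hkio mde crd cahmy aebh evc bqck
Hunk 4: at line 1 remove [hkio,mde,crd] add [kjqsf] -> 6 lines: wfn kjqsf cahmy aebh evc bqck
Hunk 5: at line 1 remove [cahmy] add [glkgi] -> 6 lines: wfn kjqsf glkgi aebh evc bqck
Hunk 6: at line 2 remove [glkgi,aebh] add [fgv,ggrh] -> 6 lines: wfn kjqsf fgv ggrh evc bqck
Hunk 7: at line 4 remove [evc] add [botl,xiw,fls] -> 8 lines: wfn kjqsf fgv ggrh botl xiw fls bqck
Final line 1: wfn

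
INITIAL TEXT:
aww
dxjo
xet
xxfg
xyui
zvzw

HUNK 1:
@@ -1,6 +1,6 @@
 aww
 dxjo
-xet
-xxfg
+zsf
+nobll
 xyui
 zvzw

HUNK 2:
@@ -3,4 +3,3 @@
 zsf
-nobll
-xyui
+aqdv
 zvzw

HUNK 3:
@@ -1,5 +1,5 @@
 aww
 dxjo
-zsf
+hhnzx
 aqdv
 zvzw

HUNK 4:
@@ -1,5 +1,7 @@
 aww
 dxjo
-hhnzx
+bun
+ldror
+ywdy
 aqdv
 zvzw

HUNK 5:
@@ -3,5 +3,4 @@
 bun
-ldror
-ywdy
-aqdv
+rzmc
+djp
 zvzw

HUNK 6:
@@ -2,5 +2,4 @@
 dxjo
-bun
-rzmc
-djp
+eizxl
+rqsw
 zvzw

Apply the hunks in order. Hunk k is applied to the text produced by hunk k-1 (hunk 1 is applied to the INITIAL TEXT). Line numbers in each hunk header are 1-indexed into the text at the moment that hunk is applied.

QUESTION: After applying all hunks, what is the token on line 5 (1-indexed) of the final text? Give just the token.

Hunk 1: at line 1 remove [xet,xxfg] add [zsf,nobll] -> 6 lines: aww dxjo zsf nobll xyui zvzw
Hunk 2: at line 3 remove [nobll,xyui] add [aqdv] -> 5 lines: aww dxjo zsf aqdv zvzw
Hunk 3: at line 1 remove [zsf] add [hhnzx] -> 5 lines: aww dxjo hhnzx aqdv zvzw
Hunk 4: at line 1 remove [hhnzx] add [bun,ldror,ywdy] -> 7 lines: aww dxjo bun ldror ywdy aqdv zvzw
Hunk 5: at line 3 remove [ldror,ywdy,aqdv] add [rzmc,djp] -> 6 lines: aww dxjo bun rzmc djp zvzw
Hunk 6: at line 2 remove [bun,rzmc,djp] add [eizxl,rqsw] -> 5 lines: aww dxjo eizxl rqsw zvzw
Final line 5: zvzw

Answer: zvzw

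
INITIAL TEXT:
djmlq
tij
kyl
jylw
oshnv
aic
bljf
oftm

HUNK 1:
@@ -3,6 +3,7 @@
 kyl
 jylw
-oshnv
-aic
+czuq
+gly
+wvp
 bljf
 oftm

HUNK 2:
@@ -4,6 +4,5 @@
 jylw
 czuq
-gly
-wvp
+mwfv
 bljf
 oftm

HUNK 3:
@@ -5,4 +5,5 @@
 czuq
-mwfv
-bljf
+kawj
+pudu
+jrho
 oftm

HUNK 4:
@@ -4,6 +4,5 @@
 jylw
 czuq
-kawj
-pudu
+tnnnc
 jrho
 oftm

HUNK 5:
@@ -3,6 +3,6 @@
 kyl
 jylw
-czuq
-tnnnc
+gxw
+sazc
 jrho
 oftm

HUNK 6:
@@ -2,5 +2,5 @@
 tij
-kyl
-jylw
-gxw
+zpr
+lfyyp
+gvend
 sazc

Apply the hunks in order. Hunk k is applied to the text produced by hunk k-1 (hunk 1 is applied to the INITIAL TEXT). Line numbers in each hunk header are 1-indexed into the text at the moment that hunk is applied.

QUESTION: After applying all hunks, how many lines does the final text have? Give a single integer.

Hunk 1: at line 3 remove [oshnv,aic] add [czuq,gly,wvp] -> 9 lines: djmlq tij kyl jylw czuq gly wvp bljf oftm
Hunk 2: at line 4 remove [gly,wvp] add [mwfv] -> 8 lines: djmlq tij kyl jylw czuq mwfv bljf oftm
Hunk 3: at line 5 remove [mwfv,bljf] add [kawj,pudu,jrho] -> 9 lines: djmlq tij kyl jylw czuq kawj pudu jrho oftm
Hunk 4: at line 4 remove [kawj,pudu] add [tnnnc] -> 8 lines: djmlq tij kyl jylw czuq tnnnc jrho oftm
Hunk 5: at line 3 remove [czuq,tnnnc] add [gxw,sazc] -> 8 lines: djmlq tij kyl jylw gxw sazc jrho oftm
Hunk 6: at line 2 remove [kyl,jylw,gxw] add [zpr,lfyyp,gvend] -> 8 lines: djmlq tij zpr lfyyp gvend sazc jrho oftm
Final line count: 8

Answer: 8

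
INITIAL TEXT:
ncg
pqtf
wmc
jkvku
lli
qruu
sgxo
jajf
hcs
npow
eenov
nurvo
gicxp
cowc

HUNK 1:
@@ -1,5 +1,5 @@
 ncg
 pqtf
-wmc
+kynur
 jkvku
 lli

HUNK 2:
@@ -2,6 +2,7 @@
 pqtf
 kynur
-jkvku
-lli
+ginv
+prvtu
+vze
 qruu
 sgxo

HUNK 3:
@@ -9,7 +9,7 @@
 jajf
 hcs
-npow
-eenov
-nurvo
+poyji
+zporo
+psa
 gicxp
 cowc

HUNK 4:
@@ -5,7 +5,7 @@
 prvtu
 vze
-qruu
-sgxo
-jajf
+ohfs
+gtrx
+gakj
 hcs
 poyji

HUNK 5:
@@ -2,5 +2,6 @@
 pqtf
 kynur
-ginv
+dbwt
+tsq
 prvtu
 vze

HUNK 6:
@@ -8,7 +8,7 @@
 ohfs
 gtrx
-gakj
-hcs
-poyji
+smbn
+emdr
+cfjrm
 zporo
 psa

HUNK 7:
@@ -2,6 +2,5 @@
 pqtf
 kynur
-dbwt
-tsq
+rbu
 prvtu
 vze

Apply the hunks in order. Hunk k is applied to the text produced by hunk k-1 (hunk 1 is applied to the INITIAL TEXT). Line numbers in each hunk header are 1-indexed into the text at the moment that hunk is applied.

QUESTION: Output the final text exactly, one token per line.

Hunk 1: at line 1 remove [wmc] add [kynur] -> 14 lines: ncg pqtf kynur jkvku lli qruu sgxo jajf hcs npow eenov nurvo gicxp cowc
Hunk 2: at line 2 remove [jkvku,lli] add [ginv,prvtu,vze] -> 15 lines: ncg pqtf kynur ginv prvtu vze qruu sgxo jajf hcs npow eenov nurvo gicxp cowc
Hunk 3: at line 9 remove [npow,eenov,nurvo] add [poyji,zporo,psa] -> 15 lines: ncg pqtf kynur ginv prvtu vze qruu sgxo jajf hcs poyji zporo psa gicxp cowc
Hunk 4: at line 5 remove [qruu,sgxo,jajf] add [ohfs,gtrx,gakj] -> 15 lines: ncg pqtf kynur ginv prvtu vze ohfs gtrx gakj hcs poyji zporo psa gicxp cowc
Hunk 5: at line 2 remove [ginv] add [dbwt,tsq] -> 16 lines: ncg pqtf kynur dbwt tsq prvtu vze ohfs gtrx gakj hcs poyji zporo psa gicxp cowc
Hunk 6: at line 8 remove [gakj,hcs,poyji] add [smbn,emdr,cfjrm] -> 16 lines: ncg pqtf kynur dbwt tsq prvtu vze ohfs gtrx smbn emdr cfjrm zporo psa gicxp cowc
Hunk 7: at line 2 remove [dbwt,tsq] add [rbu] -> 15 lines: ncg pqtf kynur rbu prvtu vze ohfs gtrx smbn emdr cfjrm zporo psa gicxp cowc

Answer: ncg
pqtf
kynur
rbu
prvtu
vze
ohfs
gtrx
smbn
emdr
cfjrm
zporo
psa
gicxp
cowc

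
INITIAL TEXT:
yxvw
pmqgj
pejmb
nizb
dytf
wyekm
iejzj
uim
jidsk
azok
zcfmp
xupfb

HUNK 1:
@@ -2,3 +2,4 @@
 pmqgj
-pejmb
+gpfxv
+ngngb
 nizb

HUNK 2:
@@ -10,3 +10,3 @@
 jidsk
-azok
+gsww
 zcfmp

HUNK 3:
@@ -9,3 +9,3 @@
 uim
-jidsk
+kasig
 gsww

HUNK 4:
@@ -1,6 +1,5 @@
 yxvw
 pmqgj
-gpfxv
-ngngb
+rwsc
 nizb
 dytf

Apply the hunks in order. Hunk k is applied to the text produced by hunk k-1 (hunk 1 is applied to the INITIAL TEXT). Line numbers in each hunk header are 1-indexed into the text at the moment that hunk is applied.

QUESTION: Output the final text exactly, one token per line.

Hunk 1: at line 2 remove [pejmb] add [gpfxv,ngngb] -> 13 lines: yxvw pmqgj gpfxv ngngb nizb dytf wyekm iejzj uim jidsk azok zcfmp xupfb
Hunk 2: at line 10 remove [azok] add [gsww] -> 13 lines: yxvw pmqgj gpfxv ngngb nizb dytf wyekm iejzj uim jidsk gsww zcfmp xupfb
Hunk 3: at line 9 remove [jidsk] add [kasig] -> 13 lines: yxvw pmqgj gpfxv ngngb nizb dytf wyekm iejzj uim kasig gsww zcfmp xupfb
Hunk 4: at line 1 remove [gpfxv,ngngb] add [rwsc] -> 12 lines: yxvw pmqgj rwsc nizb dytf wyekm iejzj uim kasig gsww zcfmp xupfb

Answer: yxvw
pmqgj
rwsc
nizb
dytf
wyekm
iejzj
uim
kasig
gsww
zcfmp
xupfb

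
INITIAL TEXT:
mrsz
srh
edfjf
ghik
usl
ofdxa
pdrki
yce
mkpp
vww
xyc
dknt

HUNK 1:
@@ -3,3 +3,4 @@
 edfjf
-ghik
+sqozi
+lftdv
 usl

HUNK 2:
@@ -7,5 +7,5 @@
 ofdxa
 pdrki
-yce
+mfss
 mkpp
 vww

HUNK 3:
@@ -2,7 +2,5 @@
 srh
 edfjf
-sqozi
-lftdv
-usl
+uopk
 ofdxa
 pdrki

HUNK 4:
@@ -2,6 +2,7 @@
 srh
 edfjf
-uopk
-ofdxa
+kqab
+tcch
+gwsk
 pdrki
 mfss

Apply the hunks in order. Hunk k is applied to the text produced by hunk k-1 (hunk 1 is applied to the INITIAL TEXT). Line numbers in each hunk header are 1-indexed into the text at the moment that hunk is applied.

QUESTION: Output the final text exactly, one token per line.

Answer: mrsz
srh
edfjf
kqab
tcch
gwsk
pdrki
mfss
mkpp
vww
xyc
dknt

Derivation:
Hunk 1: at line 3 remove [ghik] add [sqozi,lftdv] -> 13 lines: mrsz srh edfjf sqozi lftdv usl ofdxa pdrki yce mkpp vww xyc dknt
Hunk 2: at line 7 remove [yce] add [mfss] -> 13 lines: mrsz srh edfjf sqozi lftdv usl ofdxa pdrki mfss mkpp vww xyc dknt
Hunk 3: at line 2 remove [sqozi,lftdv,usl] add [uopk] -> 11 lines: mrsz srh edfjf uopk ofdxa pdrki mfss mkpp vww xyc dknt
Hunk 4: at line 2 remove [uopk,ofdxa] add [kqab,tcch,gwsk] -> 12 lines: mrsz srh edfjf kqab tcch gwsk pdrki mfss mkpp vww xyc dknt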